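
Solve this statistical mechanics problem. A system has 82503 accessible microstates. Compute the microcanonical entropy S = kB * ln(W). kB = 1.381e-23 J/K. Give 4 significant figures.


Step 1: ln(W) = ln(82503) = 11.32
Step 2: S = kB * ln(W) = 1.381e-23 * 11.32
Step 3: S = 1.563e-22 J/K

1.563e-22


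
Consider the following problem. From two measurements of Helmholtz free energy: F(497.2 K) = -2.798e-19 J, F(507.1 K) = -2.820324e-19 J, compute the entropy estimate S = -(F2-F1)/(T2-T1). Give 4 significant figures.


Step 1: dF = F2 - F1 = -2.820324e-19 - (-2.798e-19) = -2.2324e-21 J
Step 2: dT = T2 - T1 = 507.1 - 497.2 = 9.9 K
Step 3: S = -dF/dT = -(-2.2324e-21)/9.9 = 2.255e-22 J/K

2.255e-22


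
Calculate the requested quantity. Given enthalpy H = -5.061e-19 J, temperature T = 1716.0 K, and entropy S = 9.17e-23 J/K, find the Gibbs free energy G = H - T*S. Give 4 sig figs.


Step 1: T*S = 1716.0 * 9.17e-23 = 1.574e-19 J
Step 2: G = H - T*S = -5.061e-19 - 1.574e-19
Step 3: G = -6.635e-19 J

-6.635e-19


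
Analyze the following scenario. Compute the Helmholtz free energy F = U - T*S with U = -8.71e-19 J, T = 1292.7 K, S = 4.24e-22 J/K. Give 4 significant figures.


Step 1: T*S = 1292.7 * 4.24e-22 = 5.481e-19 J
Step 2: F = U - T*S = -8.71e-19 - 5.481e-19
Step 3: F = -1.419e-18 J

-1.419e-18


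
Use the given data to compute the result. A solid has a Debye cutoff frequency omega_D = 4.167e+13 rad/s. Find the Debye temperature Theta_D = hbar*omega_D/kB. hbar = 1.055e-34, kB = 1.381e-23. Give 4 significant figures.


Step 1: hbar*omega_D = 1.055e-34 * 4.167e+13 = 4.396e-21 J
Step 2: Theta_D = 4.396e-21 / 1.381e-23
Step 3: Theta_D = 318.3 K

318.3


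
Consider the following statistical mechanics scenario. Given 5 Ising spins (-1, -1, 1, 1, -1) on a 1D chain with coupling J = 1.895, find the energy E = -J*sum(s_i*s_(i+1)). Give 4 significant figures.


Step 1: Nearest-neighbor products: 1, -1, 1, -1
Step 2: Sum of products = 0
Step 3: E = -1.895 * 0 = 0

0


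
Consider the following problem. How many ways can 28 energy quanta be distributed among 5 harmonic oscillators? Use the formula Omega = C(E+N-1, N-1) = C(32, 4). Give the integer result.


Step 1: Use binomial coefficient C(32, 4)
Step 2: Numerator = 32! / 28!
Step 3: Denominator = 4!
Step 4: Omega = 35960

35960


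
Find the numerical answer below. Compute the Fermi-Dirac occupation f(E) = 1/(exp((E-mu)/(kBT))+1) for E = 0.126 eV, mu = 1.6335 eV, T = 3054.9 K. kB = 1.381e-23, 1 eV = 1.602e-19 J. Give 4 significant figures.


Step 1: (E - mu) = 0.126 - 1.6335 = -1.507 eV
Step 2: Convert: (E-mu)*eV = -2.415e-19 J
Step 3: x = (E-mu)*eV/(kB*T) = -5.724
Step 4: f = 1/(exp(-5.724)+1) = 0.9967

0.9967


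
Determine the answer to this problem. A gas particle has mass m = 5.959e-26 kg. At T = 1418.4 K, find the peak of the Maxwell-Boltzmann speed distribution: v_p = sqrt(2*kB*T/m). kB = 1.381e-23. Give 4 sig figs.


Step 1: Numerator = 2*kB*T = 2*1.381e-23*1418.4 = 3.918e-20
Step 2: Ratio = 3.918e-20 / 5.959e-26 = 6.574e+05
Step 3: v_p = sqrt(6.574e+05) = 810.8 m/s

810.8


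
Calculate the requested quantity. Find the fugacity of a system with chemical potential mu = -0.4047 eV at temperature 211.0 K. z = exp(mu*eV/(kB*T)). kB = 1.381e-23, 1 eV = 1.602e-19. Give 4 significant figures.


Step 1: Convert mu to Joules: -0.4047*1.602e-19 = -6.483e-20 J
Step 2: kB*T = 1.381e-23*211.0 = 2.914e-21 J
Step 3: mu/(kB*T) = -22.25
Step 4: z = exp(-22.25) = 2.174e-10

2.174e-10


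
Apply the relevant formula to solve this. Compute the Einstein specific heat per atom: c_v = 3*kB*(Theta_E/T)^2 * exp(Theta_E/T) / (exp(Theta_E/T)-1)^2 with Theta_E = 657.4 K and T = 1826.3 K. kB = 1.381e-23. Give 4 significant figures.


Step 1: x = Theta_E/T = 657.4/1826.3 = 0.36
Step 2: x^2 = 0.1296
Step 3: exp(x) = 1.433
Step 4: c_v = 3*1.381e-23*0.1296*1.433/(1.433-1)^2 = 4.099e-23

4.099e-23


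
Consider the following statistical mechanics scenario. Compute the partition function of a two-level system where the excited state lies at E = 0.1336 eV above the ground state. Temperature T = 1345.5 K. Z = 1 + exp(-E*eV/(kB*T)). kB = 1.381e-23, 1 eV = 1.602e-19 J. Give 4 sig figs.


Step 1: Compute beta*E = E*eV/(kB*T) = 0.1336*1.602e-19/(1.381e-23*1345.5) = 1.152
Step 2: exp(-beta*E) = exp(-1.152) = 0.3161
Step 3: Z = 1 + 0.3161 = 1.316

1.316


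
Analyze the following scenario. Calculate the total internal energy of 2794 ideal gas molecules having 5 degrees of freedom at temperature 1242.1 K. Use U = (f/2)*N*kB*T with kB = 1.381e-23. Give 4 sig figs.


Step 1: f/2 = 5/2 = 2.5
Step 2: N*kB*T = 2794*1.381e-23*1242.1 = 4.793e-17
Step 3: U = 2.5 * 4.793e-17 = 1.198e-16 J

1.198e-16


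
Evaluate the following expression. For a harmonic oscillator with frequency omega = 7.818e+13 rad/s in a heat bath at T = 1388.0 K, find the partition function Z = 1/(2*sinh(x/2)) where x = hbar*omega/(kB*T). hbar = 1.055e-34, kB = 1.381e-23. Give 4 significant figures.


Step 1: Compute x = hbar*omega/(kB*T) = 1.055e-34*7.818e+13/(1.381e-23*1388.0) = 0.4303
Step 2: x/2 = 0.2151
Step 3: sinh(x/2) = 0.2168
Step 4: Z = 1/(2*0.2168) = 2.306

2.306


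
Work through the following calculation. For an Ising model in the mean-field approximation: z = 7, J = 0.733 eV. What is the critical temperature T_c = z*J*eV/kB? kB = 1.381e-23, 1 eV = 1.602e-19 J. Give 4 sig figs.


Step 1: z*J = 7*0.733 = 5.131 eV
Step 2: Convert to Joules: 5.131*1.602e-19 = 8.22e-19 J
Step 3: T_c = 8.22e-19 / 1.381e-23 = 5.952e+04 K

5.952e+04


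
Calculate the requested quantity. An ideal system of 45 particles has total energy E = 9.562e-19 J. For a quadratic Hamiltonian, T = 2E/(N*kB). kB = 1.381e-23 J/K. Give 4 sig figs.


Step 1: Numerator = 2*E = 2*9.562e-19 = 1.912e-18 J
Step 2: Denominator = N*kB = 45*1.381e-23 = 6.215e-22
Step 3: T = 1.912e-18 / 6.215e-22 = 3077 K

3077


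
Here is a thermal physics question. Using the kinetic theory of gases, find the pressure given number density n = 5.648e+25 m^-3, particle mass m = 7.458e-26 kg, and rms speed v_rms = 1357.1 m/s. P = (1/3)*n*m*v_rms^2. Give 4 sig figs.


Step 1: v_rms^2 = 1357.1^2 = 1.842e+06
Step 2: n*m = 5.648e+25*7.458e-26 = 4.212
Step 3: P = (1/3)*4.212*1.842e+06 = 2.586e+06 Pa

2.586e+06


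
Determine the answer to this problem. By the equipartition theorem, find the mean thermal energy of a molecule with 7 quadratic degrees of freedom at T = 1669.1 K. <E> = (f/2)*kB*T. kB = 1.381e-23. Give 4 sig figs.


Step 1: f/2 = 7/2 = 3.5
Step 2: kB*T = 1.381e-23 * 1669.1 = 2.305e-20
Step 3: <E> = 3.5 * 2.305e-20 = 8.068e-20 J

8.068e-20


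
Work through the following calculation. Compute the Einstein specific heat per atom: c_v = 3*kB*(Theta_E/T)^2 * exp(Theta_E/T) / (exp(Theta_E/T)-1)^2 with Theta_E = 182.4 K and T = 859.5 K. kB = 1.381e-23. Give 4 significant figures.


Step 1: x = Theta_E/T = 182.4/859.5 = 0.2122
Step 2: x^2 = 0.04504
Step 3: exp(x) = 1.236
Step 4: c_v = 3*1.381e-23*0.04504*1.236/(1.236-1)^2 = 4.127e-23

4.127e-23


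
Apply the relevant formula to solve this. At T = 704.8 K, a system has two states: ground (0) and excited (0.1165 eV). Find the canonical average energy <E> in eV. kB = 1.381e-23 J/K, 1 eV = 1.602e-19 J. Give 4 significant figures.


Step 1: beta*E = 0.1165*1.602e-19/(1.381e-23*704.8) = 1.917
Step 2: exp(-beta*E) = 0.147
Step 3: <E> = 0.1165*0.147/(1+0.147) = 0.01493 eV

0.01493


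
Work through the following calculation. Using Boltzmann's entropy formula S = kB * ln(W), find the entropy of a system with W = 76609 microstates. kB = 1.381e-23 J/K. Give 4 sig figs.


Step 1: ln(W) = ln(76609) = 11.25
Step 2: S = kB * ln(W) = 1.381e-23 * 11.25
Step 3: S = 1.553e-22 J/K

1.553e-22


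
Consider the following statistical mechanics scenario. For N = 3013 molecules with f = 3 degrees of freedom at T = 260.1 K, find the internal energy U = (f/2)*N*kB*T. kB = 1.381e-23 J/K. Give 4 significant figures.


Step 1: f/2 = 3/2 = 1.5
Step 2: N*kB*T = 3013*1.381e-23*260.1 = 1.082e-17
Step 3: U = 1.5 * 1.082e-17 = 1.623e-17 J

1.623e-17


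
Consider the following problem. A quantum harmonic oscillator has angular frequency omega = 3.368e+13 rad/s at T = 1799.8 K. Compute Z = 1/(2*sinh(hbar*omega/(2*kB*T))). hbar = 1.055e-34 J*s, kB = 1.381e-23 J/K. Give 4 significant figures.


Step 1: Compute x = hbar*omega/(kB*T) = 1.055e-34*3.368e+13/(1.381e-23*1799.8) = 0.143
Step 2: x/2 = 0.07148
Step 3: sinh(x/2) = 0.07154
Step 4: Z = 1/(2*0.07154) = 6.989

6.989


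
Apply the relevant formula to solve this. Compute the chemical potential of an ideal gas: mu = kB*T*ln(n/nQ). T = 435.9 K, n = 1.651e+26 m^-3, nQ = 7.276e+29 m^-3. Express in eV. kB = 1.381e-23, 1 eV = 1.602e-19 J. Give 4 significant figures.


Step 1: n/nQ = 1.651e+26/7.276e+29 = 0.0002269
Step 2: ln(n/nQ) = -8.391
Step 3: mu = kB*T*ln(n/nQ) = 6.02e-21*-8.391 = -5.051e-20 J
Step 4: Convert to eV: -5.051e-20/1.602e-19 = -0.3153 eV

-0.3153


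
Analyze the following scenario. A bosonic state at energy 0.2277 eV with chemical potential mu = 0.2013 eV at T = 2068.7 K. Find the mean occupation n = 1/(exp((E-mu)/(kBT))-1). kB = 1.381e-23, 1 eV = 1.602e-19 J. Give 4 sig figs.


Step 1: (E - mu) = 0.0264 eV
Step 2: x = (E-mu)*eV/(kB*T) = 0.0264*1.602e-19/(1.381e-23*2068.7) = 0.148
Step 3: exp(x) = 1.16
Step 4: n = 1/(exp(x)-1) = 6.267

6.267


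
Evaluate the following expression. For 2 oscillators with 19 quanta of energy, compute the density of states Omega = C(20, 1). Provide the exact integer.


Step 1: Use binomial coefficient C(20, 1)
Step 2: Numerator = 20! / 19!
Step 3: Denominator = 1!
Step 4: Omega = 20

20


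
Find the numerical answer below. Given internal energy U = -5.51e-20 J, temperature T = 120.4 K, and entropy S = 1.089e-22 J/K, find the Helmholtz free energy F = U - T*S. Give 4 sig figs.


Step 1: T*S = 120.4 * 1.089e-22 = 1.311e-20 J
Step 2: F = U - T*S = -5.51e-20 - 1.311e-20
Step 3: F = -6.821e-20 J

-6.821e-20


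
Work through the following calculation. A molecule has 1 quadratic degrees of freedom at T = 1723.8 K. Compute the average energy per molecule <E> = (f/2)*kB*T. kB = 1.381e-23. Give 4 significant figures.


Step 1: f/2 = 1/2 = 0.5
Step 2: kB*T = 1.381e-23 * 1723.8 = 2.381e-20
Step 3: <E> = 0.5 * 2.381e-20 = 1.19e-20 J

1.19e-20


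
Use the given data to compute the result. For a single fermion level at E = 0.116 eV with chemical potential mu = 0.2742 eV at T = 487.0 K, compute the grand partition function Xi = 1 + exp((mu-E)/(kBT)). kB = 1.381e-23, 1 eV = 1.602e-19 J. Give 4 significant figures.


Step 1: (mu - E) = 0.2742 - 0.116 = 0.1582 eV
Step 2: x = (mu-E)*eV/(kB*T) = 0.1582*1.602e-19/(1.381e-23*487.0) = 3.768
Step 3: exp(x) = 43.31
Step 4: Xi = 1 + 43.31 = 44.31

44.31


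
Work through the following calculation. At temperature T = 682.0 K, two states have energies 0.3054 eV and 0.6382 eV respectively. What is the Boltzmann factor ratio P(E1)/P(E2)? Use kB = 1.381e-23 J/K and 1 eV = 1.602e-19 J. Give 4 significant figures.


Step 1: Compute energy difference dE = E1 - E2 = 0.3054 - 0.6382 = -0.3328 eV
Step 2: Convert to Joules: dE_J = -0.3328 * 1.602e-19 = -5.331e-20 J
Step 3: Compute exponent = -dE_J / (kB * T) = -(-5.331e-20) / (1.381e-23 * 682.0) = 5.661
Step 4: P(E1)/P(E2) = exp(5.661) = 287.3

287.3


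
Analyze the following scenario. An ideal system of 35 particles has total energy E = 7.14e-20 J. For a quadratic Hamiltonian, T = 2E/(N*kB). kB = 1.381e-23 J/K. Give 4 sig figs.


Step 1: Numerator = 2*E = 2*7.14e-20 = 1.428e-19 J
Step 2: Denominator = N*kB = 35*1.381e-23 = 4.833e-22
Step 3: T = 1.428e-19 / 4.833e-22 = 295.4 K

295.4


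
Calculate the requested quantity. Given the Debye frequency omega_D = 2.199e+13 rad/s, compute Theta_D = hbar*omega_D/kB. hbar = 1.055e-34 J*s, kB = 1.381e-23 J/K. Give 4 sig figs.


Step 1: hbar*omega_D = 1.055e-34 * 2.199e+13 = 2.32e-21 J
Step 2: Theta_D = 2.32e-21 / 1.381e-23
Step 3: Theta_D = 168 K

168


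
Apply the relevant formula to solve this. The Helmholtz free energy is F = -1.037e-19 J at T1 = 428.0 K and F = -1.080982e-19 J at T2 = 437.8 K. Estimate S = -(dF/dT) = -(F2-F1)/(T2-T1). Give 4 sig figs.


Step 1: dF = F2 - F1 = -1.080982e-19 - (-1.037e-19) = -4.3982e-21 J
Step 2: dT = T2 - T1 = 437.8 - 428.0 = 9.8 K
Step 3: S = -dF/dT = -(-4.3982e-21)/9.8 = 4.488e-22 J/K

4.488e-22


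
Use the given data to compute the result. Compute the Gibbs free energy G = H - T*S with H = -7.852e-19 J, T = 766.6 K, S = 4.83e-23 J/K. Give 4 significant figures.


Step 1: T*S = 766.6 * 4.83e-23 = 3.703e-20 J
Step 2: G = H - T*S = -7.852e-19 - 3.703e-20
Step 3: G = -8.222e-19 J

-8.222e-19


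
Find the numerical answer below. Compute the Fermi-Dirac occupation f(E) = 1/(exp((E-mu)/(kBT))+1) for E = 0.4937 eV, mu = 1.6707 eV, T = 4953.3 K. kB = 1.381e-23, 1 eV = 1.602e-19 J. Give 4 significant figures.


Step 1: (E - mu) = 0.4937 - 1.6707 = -1.177 eV
Step 2: Convert: (E-mu)*eV = -1.886e-19 J
Step 3: x = (E-mu)*eV/(kB*T) = -2.756
Step 4: f = 1/(exp(-2.756)+1) = 0.9403

0.9403


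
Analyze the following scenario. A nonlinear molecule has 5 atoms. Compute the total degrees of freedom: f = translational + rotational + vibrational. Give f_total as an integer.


Step 1: Translational DOF = 3
Step 2: Rotational DOF (nonlinear) = 3
Step 3: Vibrational DOF = 3*5 - 6 = 9
Step 4: Total = 3 + 3 + 9 = 15

15


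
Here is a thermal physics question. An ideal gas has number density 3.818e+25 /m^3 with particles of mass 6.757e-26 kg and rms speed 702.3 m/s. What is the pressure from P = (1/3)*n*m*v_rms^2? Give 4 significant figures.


Step 1: v_rms^2 = 702.3^2 = 4.932e+05
Step 2: n*m = 3.818e+25*6.757e-26 = 2.58
Step 3: P = (1/3)*2.58*4.932e+05 = 4.241e+05 Pa

4.241e+05


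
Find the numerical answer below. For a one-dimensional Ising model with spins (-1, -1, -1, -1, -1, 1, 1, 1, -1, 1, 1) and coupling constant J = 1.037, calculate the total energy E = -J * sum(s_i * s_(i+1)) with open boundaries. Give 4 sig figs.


Step 1: Nearest-neighbor products: 1, 1, 1, 1, -1, 1, 1, -1, -1, 1
Step 2: Sum of products = 4
Step 3: E = -1.037 * 4 = -4.148

-4.148


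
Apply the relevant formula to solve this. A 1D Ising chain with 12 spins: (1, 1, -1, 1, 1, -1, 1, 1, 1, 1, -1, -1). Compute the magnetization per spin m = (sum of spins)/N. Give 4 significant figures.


Step 1: Count up spins (+1): 8, down spins (-1): 4
Step 2: Total magnetization M = 8 - 4 = 4
Step 3: m = M/N = 4/12 = 0.3333

0.3333


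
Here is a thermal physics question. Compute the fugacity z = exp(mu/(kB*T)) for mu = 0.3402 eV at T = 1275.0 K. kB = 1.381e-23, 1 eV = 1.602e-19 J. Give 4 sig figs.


Step 1: Convert mu to Joules: 0.3402*1.602e-19 = 5.45e-20 J
Step 2: kB*T = 1.381e-23*1275.0 = 1.761e-20 J
Step 3: mu/(kB*T) = 3.095
Step 4: z = exp(3.095) = 22.09

22.09


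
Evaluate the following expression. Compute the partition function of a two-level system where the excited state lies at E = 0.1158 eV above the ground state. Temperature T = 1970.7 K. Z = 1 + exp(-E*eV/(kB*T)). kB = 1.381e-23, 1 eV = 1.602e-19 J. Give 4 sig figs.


Step 1: Compute beta*E = E*eV/(kB*T) = 0.1158*1.602e-19/(1.381e-23*1970.7) = 0.6816
Step 2: exp(-beta*E) = exp(-0.6816) = 0.5058
Step 3: Z = 1 + 0.5058 = 1.506

1.506


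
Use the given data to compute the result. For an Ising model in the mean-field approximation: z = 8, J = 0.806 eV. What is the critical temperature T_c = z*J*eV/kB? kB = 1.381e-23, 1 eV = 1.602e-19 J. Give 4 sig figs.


Step 1: z*J = 8*0.806 = 6.448 eV
Step 2: Convert to Joules: 6.448*1.602e-19 = 1.033e-18 J
Step 3: T_c = 1.033e-18 / 1.381e-23 = 7.48e+04 K

7.48e+04


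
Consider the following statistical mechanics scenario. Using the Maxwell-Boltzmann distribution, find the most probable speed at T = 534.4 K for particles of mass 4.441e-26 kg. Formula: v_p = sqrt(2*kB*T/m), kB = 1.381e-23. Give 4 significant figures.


Step 1: Numerator = 2*kB*T = 2*1.381e-23*534.4 = 1.476e-20
Step 2: Ratio = 1.476e-20 / 4.441e-26 = 3.324e+05
Step 3: v_p = sqrt(3.324e+05) = 576.5 m/s

576.5


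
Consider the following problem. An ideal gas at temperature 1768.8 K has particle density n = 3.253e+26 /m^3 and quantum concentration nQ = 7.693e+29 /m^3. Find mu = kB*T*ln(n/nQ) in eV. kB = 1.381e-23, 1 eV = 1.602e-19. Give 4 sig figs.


Step 1: n/nQ = 3.253e+26/7.693e+29 = 0.0004229
Step 2: ln(n/nQ) = -7.768
Step 3: mu = kB*T*ln(n/nQ) = 2.443e-20*-7.768 = -1.898e-19 J
Step 4: Convert to eV: -1.898e-19/1.602e-19 = -1.185 eV

-1.185


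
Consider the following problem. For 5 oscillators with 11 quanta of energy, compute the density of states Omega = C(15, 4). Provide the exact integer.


Step 1: Use binomial coefficient C(15, 4)
Step 2: Numerator = 15! / 11!
Step 3: Denominator = 4!
Step 4: Omega = 1365

1365


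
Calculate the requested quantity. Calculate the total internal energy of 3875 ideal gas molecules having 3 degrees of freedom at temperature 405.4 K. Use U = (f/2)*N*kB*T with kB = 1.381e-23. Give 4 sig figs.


Step 1: f/2 = 3/2 = 1.5
Step 2: N*kB*T = 3875*1.381e-23*405.4 = 2.169e-17
Step 3: U = 1.5 * 2.169e-17 = 3.254e-17 J

3.254e-17


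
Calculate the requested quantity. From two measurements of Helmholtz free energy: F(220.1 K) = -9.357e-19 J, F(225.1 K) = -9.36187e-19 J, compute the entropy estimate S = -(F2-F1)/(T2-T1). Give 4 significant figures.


Step 1: dF = F2 - F1 = -9.36187e-19 - (-9.357e-19) = -4.87e-22 J
Step 2: dT = T2 - T1 = 225.1 - 220.1 = 5 K
Step 3: S = -dF/dT = -(-4.87e-22)/5 = 9.74e-23 J/K

9.74e-23


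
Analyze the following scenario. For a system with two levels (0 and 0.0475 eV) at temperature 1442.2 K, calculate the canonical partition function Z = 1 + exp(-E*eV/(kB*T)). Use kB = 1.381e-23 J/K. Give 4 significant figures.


Step 1: Compute beta*E = E*eV/(kB*T) = 0.0475*1.602e-19/(1.381e-23*1442.2) = 0.3821
Step 2: exp(-beta*E) = exp(-0.3821) = 0.6825
Step 3: Z = 1 + 0.6825 = 1.682

1.682


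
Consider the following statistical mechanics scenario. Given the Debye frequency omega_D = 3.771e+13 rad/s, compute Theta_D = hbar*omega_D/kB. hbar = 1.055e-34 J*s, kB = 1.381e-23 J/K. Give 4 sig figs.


Step 1: hbar*omega_D = 1.055e-34 * 3.771e+13 = 3.978e-21 J
Step 2: Theta_D = 3.978e-21 / 1.381e-23
Step 3: Theta_D = 288.1 K

288.1


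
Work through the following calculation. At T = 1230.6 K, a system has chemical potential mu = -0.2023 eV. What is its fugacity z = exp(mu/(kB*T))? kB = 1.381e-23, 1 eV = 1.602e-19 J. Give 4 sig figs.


Step 1: Convert mu to Joules: -0.2023*1.602e-19 = -3.241e-20 J
Step 2: kB*T = 1.381e-23*1230.6 = 1.699e-20 J
Step 3: mu/(kB*T) = -1.907
Step 4: z = exp(-1.907) = 0.1485

0.1485


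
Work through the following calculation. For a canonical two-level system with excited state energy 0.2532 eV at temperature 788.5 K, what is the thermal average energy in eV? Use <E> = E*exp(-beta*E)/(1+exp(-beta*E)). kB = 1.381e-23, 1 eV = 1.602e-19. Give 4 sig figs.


Step 1: beta*E = 0.2532*1.602e-19/(1.381e-23*788.5) = 3.725
Step 2: exp(-beta*E) = 0.02411
Step 3: <E> = 0.2532*0.02411/(1+0.02411) = 0.005961 eV

0.005961


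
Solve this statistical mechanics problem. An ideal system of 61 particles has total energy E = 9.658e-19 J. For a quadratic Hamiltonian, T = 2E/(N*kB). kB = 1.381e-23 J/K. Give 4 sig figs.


Step 1: Numerator = 2*E = 2*9.658e-19 = 1.932e-18 J
Step 2: Denominator = N*kB = 61*1.381e-23 = 8.424e-22
Step 3: T = 1.932e-18 / 8.424e-22 = 2293 K

2293


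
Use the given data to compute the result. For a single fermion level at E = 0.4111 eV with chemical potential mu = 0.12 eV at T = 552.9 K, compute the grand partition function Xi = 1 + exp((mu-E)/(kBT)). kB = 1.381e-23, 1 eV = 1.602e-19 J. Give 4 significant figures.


Step 1: (mu - E) = 0.12 - 0.4111 = -0.2911 eV
Step 2: x = (mu-E)*eV/(kB*T) = -0.2911*1.602e-19/(1.381e-23*552.9) = -6.108
Step 3: exp(x) = 0.002226
Step 4: Xi = 1 + 0.002226 = 1.002

1.002


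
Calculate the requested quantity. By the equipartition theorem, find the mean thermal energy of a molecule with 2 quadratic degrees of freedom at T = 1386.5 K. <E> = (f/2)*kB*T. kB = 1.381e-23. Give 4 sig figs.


Step 1: f/2 = 2/2 = 1
Step 2: kB*T = 1.381e-23 * 1386.5 = 1.915e-20
Step 3: <E> = 1 * 1.915e-20 = 1.915e-20 J

1.915e-20


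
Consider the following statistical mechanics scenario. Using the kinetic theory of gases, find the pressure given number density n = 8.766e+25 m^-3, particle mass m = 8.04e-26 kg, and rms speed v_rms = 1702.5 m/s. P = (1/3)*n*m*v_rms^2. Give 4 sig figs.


Step 1: v_rms^2 = 1702.5^2 = 2.899e+06
Step 2: n*m = 8.766e+25*8.04e-26 = 7.048
Step 3: P = (1/3)*7.048*2.899e+06 = 6.809e+06 Pa

6.809e+06


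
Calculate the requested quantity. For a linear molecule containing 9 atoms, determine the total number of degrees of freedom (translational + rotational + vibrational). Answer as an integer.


Step 1: Translational DOF = 3
Step 2: Rotational DOF (linear) = 2
Step 3: Vibrational DOF = 3*9 - 5 = 22
Step 4: Total = 3 + 2 + 22 = 27

27


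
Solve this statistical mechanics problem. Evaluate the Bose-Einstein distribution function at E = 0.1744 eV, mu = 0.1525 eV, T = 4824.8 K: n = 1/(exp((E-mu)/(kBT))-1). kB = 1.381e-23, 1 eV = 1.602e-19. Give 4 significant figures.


Step 1: (E - mu) = 0.0219 eV
Step 2: x = (E-mu)*eV/(kB*T) = 0.0219*1.602e-19/(1.381e-23*4824.8) = 0.05265
Step 3: exp(x) = 1.054
Step 4: n = 1/(exp(x)-1) = 18.5

18.5


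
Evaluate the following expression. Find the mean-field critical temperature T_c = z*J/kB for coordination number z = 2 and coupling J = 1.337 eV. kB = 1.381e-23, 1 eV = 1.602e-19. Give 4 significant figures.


Step 1: z*J = 2*1.337 = 2.674 eV
Step 2: Convert to Joules: 2.674*1.602e-19 = 4.284e-19 J
Step 3: T_c = 4.284e-19 / 1.381e-23 = 3.102e+04 K

3.102e+04


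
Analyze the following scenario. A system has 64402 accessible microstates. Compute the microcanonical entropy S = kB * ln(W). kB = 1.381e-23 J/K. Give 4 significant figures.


Step 1: ln(W) = ln(64402) = 11.07
Step 2: S = kB * ln(W) = 1.381e-23 * 11.07
Step 3: S = 1.529e-22 J/K

1.529e-22


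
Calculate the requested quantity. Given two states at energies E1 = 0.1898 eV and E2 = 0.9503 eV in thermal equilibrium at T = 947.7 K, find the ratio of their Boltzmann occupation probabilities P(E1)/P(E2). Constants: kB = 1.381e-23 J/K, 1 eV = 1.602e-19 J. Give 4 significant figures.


Step 1: Compute energy difference dE = E1 - E2 = 0.1898 - 0.9503 = -0.7605 eV
Step 2: Convert to Joules: dE_J = -0.7605 * 1.602e-19 = -1.218e-19 J
Step 3: Compute exponent = -dE_J / (kB * T) = -(-1.218e-19) / (1.381e-23 * 947.7) = 9.309
Step 4: P(E1)/P(E2) = exp(9.309) = 1.104e+04

1.104e+04


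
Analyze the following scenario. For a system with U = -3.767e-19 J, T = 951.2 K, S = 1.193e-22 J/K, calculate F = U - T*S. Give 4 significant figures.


Step 1: T*S = 951.2 * 1.193e-22 = 1.135e-19 J
Step 2: F = U - T*S = -3.767e-19 - 1.135e-19
Step 3: F = -4.902e-19 J

-4.902e-19


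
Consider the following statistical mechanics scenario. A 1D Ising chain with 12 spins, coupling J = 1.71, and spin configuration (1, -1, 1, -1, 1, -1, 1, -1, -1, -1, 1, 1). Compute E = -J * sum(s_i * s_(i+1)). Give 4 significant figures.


Step 1: Nearest-neighbor products: -1, -1, -1, -1, -1, -1, -1, 1, 1, -1, 1
Step 2: Sum of products = -5
Step 3: E = -1.71 * -5 = 8.55

8.55


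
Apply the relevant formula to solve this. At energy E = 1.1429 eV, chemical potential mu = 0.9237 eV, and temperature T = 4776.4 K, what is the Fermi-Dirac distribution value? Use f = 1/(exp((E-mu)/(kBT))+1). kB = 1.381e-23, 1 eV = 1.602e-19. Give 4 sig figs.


Step 1: (E - mu) = 1.1429 - 0.9237 = 0.2192 eV
Step 2: Convert: (E-mu)*eV = 3.512e-20 J
Step 3: x = (E-mu)*eV/(kB*T) = 0.5324
Step 4: f = 1/(exp(0.5324)+1) = 0.37

0.37


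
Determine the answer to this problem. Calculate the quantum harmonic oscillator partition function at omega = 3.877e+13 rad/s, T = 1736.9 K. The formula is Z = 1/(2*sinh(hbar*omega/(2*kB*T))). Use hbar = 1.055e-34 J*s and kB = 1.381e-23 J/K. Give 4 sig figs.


Step 1: Compute x = hbar*omega/(kB*T) = 1.055e-34*3.877e+13/(1.381e-23*1736.9) = 0.1705
Step 2: x/2 = 0.08526
Step 3: sinh(x/2) = 0.08536
Step 4: Z = 1/(2*0.08536) = 5.857

5.857


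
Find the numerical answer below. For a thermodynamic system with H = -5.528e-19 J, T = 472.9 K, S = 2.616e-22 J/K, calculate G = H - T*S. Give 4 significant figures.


Step 1: T*S = 472.9 * 2.616e-22 = 1.237e-19 J
Step 2: G = H - T*S = -5.528e-19 - 1.237e-19
Step 3: G = -6.765e-19 J

-6.765e-19


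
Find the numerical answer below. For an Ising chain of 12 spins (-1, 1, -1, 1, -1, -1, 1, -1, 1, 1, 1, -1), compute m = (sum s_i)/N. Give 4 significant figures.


Step 1: Count up spins (+1): 6, down spins (-1): 6
Step 2: Total magnetization M = 6 - 6 = 0
Step 3: m = M/N = 0/12 = 0

0


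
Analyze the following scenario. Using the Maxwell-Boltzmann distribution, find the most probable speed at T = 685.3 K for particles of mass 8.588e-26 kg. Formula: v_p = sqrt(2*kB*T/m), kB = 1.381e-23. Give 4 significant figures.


Step 1: Numerator = 2*kB*T = 2*1.381e-23*685.3 = 1.893e-20
Step 2: Ratio = 1.893e-20 / 8.588e-26 = 2.204e+05
Step 3: v_p = sqrt(2.204e+05) = 469.5 m/s

469.5


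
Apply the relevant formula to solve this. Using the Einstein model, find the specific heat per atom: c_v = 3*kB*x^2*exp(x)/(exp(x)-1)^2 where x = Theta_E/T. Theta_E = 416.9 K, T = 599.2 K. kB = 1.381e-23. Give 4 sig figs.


Step 1: x = Theta_E/T = 416.9/599.2 = 0.6958
Step 2: x^2 = 0.4841
Step 3: exp(x) = 2.005
Step 4: c_v = 3*1.381e-23*0.4841*2.005/(2.005-1)^2 = 3.98e-23

3.98e-23


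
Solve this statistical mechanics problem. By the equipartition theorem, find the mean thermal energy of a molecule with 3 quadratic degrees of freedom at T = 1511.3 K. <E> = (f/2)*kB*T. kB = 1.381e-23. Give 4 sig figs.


Step 1: f/2 = 3/2 = 1.5
Step 2: kB*T = 1.381e-23 * 1511.3 = 2.087e-20
Step 3: <E> = 1.5 * 2.087e-20 = 3.131e-20 J

3.131e-20


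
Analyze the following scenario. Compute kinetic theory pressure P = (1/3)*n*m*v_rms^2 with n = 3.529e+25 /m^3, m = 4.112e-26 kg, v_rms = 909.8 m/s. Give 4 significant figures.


Step 1: v_rms^2 = 909.8^2 = 8.277e+05
Step 2: n*m = 3.529e+25*4.112e-26 = 1.451
Step 3: P = (1/3)*1.451*8.277e+05 = 4.004e+05 Pa

4.004e+05


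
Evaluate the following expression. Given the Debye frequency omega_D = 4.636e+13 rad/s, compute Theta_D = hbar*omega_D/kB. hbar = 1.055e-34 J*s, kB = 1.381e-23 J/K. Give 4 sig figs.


Step 1: hbar*omega_D = 1.055e-34 * 4.636e+13 = 4.891e-21 J
Step 2: Theta_D = 4.891e-21 / 1.381e-23
Step 3: Theta_D = 354.2 K

354.2


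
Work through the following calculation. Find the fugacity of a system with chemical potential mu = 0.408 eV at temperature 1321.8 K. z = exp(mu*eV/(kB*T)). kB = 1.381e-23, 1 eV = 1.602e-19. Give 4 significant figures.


Step 1: Convert mu to Joules: 0.408*1.602e-19 = 6.536e-20 J
Step 2: kB*T = 1.381e-23*1321.8 = 1.825e-20 J
Step 3: mu/(kB*T) = 3.581
Step 4: z = exp(3.581) = 35.9

35.9


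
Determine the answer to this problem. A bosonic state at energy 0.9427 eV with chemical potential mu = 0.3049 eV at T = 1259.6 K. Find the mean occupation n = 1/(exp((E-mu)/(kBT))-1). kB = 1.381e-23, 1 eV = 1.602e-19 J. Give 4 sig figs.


Step 1: (E - mu) = 0.6378 eV
Step 2: x = (E-mu)*eV/(kB*T) = 0.6378*1.602e-19/(1.381e-23*1259.6) = 5.874
Step 3: exp(x) = 355.6
Step 4: n = 1/(exp(x)-1) = 0.00282

0.00282


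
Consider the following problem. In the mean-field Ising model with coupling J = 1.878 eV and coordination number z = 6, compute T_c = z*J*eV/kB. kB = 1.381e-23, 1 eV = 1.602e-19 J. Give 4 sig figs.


Step 1: z*J = 6*1.878 = 11.27 eV
Step 2: Convert to Joules: 11.27*1.602e-19 = 1.805e-18 J
Step 3: T_c = 1.805e-18 / 1.381e-23 = 1.307e+05 K

1.307e+05


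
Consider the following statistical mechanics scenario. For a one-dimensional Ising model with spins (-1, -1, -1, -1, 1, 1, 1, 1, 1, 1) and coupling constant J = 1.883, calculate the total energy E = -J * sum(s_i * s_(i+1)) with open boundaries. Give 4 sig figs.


Step 1: Nearest-neighbor products: 1, 1, 1, -1, 1, 1, 1, 1, 1
Step 2: Sum of products = 7
Step 3: E = -1.883 * 7 = -13.18

-13.18


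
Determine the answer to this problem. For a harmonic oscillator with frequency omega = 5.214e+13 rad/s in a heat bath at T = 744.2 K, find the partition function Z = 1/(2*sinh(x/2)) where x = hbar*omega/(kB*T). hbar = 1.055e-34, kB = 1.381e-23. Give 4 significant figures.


Step 1: Compute x = hbar*omega/(kB*T) = 1.055e-34*5.214e+13/(1.381e-23*744.2) = 0.5352
Step 2: x/2 = 0.2676
Step 3: sinh(x/2) = 0.2708
Step 4: Z = 1/(2*0.2708) = 1.846

1.846


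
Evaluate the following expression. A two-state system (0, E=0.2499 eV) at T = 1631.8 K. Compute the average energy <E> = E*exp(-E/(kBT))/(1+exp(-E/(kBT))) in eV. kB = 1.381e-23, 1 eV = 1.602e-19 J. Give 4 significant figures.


Step 1: beta*E = 0.2499*1.602e-19/(1.381e-23*1631.8) = 1.777
Step 2: exp(-beta*E) = 0.1692
Step 3: <E> = 0.2499*0.1692/(1+0.1692) = 0.03617 eV

0.03617


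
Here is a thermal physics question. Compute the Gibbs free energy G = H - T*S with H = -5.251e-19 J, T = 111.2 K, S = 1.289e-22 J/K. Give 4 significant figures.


Step 1: T*S = 111.2 * 1.289e-22 = 1.433e-20 J
Step 2: G = H - T*S = -5.251e-19 - 1.433e-20
Step 3: G = -5.394e-19 J

-5.394e-19


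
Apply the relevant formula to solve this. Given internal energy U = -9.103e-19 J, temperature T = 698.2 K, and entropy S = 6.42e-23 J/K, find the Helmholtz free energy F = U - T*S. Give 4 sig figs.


Step 1: T*S = 698.2 * 6.42e-23 = 4.482e-20 J
Step 2: F = U - T*S = -9.103e-19 - 4.482e-20
Step 3: F = -9.551e-19 J

-9.551e-19


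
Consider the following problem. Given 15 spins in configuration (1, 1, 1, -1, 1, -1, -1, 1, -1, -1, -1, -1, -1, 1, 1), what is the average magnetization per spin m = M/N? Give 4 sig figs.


Step 1: Count up spins (+1): 7, down spins (-1): 8
Step 2: Total magnetization M = 7 - 8 = -1
Step 3: m = M/N = -1/15 = -0.06667

-0.06667


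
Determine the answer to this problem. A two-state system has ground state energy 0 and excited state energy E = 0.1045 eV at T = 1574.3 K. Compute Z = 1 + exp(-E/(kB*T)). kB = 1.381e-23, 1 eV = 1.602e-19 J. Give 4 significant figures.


Step 1: Compute beta*E = E*eV/(kB*T) = 0.1045*1.602e-19/(1.381e-23*1574.3) = 0.77
Step 2: exp(-beta*E) = exp(-0.77) = 0.463
Step 3: Z = 1 + 0.463 = 1.463

1.463


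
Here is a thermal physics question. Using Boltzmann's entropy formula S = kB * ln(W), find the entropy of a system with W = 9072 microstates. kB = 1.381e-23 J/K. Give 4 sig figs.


Step 1: ln(W) = ln(9072) = 9.113
Step 2: S = kB * ln(W) = 1.381e-23 * 9.113
Step 3: S = 1.258e-22 J/K

1.258e-22


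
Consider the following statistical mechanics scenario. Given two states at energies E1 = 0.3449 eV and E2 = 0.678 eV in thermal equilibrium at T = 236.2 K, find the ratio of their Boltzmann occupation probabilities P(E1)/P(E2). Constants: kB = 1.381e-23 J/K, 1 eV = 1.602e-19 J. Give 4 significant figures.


Step 1: Compute energy difference dE = E1 - E2 = 0.3449 - 0.678 = -0.3331 eV
Step 2: Convert to Joules: dE_J = -0.3331 * 1.602e-19 = -5.336e-20 J
Step 3: Compute exponent = -dE_J / (kB * T) = -(-5.336e-20) / (1.381e-23 * 236.2) = 16.36
Step 4: P(E1)/P(E2) = exp(16.36) = 1.273e+07

1.273e+07


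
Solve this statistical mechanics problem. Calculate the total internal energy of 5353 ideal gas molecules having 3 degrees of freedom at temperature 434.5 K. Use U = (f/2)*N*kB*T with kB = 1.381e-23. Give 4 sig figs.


Step 1: f/2 = 3/2 = 1.5
Step 2: N*kB*T = 5353*1.381e-23*434.5 = 3.212e-17
Step 3: U = 1.5 * 3.212e-17 = 4.818e-17 J

4.818e-17


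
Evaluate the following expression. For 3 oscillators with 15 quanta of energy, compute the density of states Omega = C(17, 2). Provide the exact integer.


Step 1: Use binomial coefficient C(17, 2)
Step 2: Numerator = 17! / 15!
Step 3: Denominator = 2!
Step 4: Omega = 136

136


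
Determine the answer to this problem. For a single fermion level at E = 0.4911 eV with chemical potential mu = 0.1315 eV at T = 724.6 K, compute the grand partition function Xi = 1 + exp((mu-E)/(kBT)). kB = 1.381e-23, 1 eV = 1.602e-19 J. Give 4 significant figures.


Step 1: (mu - E) = 0.1315 - 0.4911 = -0.3596 eV
Step 2: x = (mu-E)*eV/(kB*T) = -0.3596*1.602e-19/(1.381e-23*724.6) = -5.757
Step 3: exp(x) = 0.003161
Step 4: Xi = 1 + 0.003161 = 1.003

1.003


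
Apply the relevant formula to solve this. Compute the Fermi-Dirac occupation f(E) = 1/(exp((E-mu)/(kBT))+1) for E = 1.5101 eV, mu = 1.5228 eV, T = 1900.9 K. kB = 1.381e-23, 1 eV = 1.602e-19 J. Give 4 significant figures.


Step 1: (E - mu) = 1.5101 - 1.5228 = -0.0127 eV
Step 2: Convert: (E-mu)*eV = -2.035e-21 J
Step 3: x = (E-mu)*eV/(kB*T) = -0.0775
Step 4: f = 1/(exp(-0.0775)+1) = 0.5194

0.5194


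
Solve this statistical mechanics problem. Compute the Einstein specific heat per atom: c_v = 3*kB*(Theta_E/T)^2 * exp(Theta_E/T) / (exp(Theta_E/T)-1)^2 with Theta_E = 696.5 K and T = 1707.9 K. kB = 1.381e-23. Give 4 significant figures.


Step 1: x = Theta_E/T = 696.5/1707.9 = 0.4078
Step 2: x^2 = 0.1663
Step 3: exp(x) = 1.504
Step 4: c_v = 3*1.381e-23*0.1663*1.504/(1.504-1)^2 = 4.086e-23

4.086e-23


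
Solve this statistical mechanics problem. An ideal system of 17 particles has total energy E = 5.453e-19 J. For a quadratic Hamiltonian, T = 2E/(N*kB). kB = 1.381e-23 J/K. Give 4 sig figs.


Step 1: Numerator = 2*E = 2*5.453e-19 = 1.091e-18 J
Step 2: Denominator = N*kB = 17*1.381e-23 = 2.348e-22
Step 3: T = 1.091e-18 / 2.348e-22 = 4645 K

4645


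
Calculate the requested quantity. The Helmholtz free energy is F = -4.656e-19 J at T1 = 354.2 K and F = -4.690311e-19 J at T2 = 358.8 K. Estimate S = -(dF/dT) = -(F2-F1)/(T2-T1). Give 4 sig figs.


Step 1: dF = F2 - F1 = -4.690311e-19 - (-4.656e-19) = -3.4311e-21 J
Step 2: dT = T2 - T1 = 358.8 - 354.2 = 4.6 K
Step 3: S = -dF/dT = -(-3.4311e-21)/4.6 = 7.459e-22 J/K

7.459e-22


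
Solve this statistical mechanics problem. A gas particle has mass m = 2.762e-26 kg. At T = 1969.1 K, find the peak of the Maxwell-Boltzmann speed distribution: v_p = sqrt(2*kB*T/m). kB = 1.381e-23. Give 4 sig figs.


Step 1: Numerator = 2*kB*T = 2*1.381e-23*1969.1 = 5.439e-20
Step 2: Ratio = 5.439e-20 / 2.762e-26 = 1.969e+06
Step 3: v_p = sqrt(1.969e+06) = 1403 m/s

1403


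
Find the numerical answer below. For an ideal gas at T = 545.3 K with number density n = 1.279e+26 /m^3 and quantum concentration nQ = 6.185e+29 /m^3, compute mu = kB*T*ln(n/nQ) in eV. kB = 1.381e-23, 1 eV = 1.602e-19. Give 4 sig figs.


Step 1: n/nQ = 1.279e+26/6.185e+29 = 0.0002068
Step 2: ln(n/nQ) = -8.484
Step 3: mu = kB*T*ln(n/nQ) = 7.531e-21*-8.484 = -6.389e-20 J
Step 4: Convert to eV: -6.389e-20/1.602e-19 = -0.3988 eV

-0.3988


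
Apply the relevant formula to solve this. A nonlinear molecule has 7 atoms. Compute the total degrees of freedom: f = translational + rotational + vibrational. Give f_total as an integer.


Step 1: Translational DOF = 3
Step 2: Rotational DOF (nonlinear) = 3
Step 3: Vibrational DOF = 3*7 - 6 = 15
Step 4: Total = 3 + 3 + 15 = 21

21


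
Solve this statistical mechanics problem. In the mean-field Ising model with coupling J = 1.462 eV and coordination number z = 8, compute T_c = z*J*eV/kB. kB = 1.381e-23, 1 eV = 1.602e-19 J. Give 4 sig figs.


Step 1: z*J = 8*1.462 = 11.7 eV
Step 2: Convert to Joules: 11.7*1.602e-19 = 1.874e-18 J
Step 3: T_c = 1.874e-18 / 1.381e-23 = 1.357e+05 K

1.357e+05


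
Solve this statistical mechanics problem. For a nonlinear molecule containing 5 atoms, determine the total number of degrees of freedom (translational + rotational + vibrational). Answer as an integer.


Step 1: Translational DOF = 3
Step 2: Rotational DOF (nonlinear) = 3
Step 3: Vibrational DOF = 3*5 - 6 = 9
Step 4: Total = 3 + 3 + 9 = 15

15


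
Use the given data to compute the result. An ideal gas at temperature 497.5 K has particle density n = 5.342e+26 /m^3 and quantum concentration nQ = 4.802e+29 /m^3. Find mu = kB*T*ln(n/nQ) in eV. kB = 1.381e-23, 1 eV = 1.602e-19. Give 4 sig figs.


Step 1: n/nQ = 5.342e+26/4.802e+29 = 0.001112
Step 2: ln(n/nQ) = -6.801
Step 3: mu = kB*T*ln(n/nQ) = 6.87e-21*-6.801 = -4.673e-20 J
Step 4: Convert to eV: -4.673e-20/1.602e-19 = -0.2917 eV

-0.2917


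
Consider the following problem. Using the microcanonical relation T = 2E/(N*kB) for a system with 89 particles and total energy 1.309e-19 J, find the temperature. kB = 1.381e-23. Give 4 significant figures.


Step 1: Numerator = 2*E = 2*1.309e-19 = 2.618e-19 J
Step 2: Denominator = N*kB = 89*1.381e-23 = 1.229e-21
Step 3: T = 2.618e-19 / 1.229e-21 = 213 K

213


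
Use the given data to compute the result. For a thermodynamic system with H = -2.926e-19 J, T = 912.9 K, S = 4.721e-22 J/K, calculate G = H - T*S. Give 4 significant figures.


Step 1: T*S = 912.9 * 4.721e-22 = 4.31e-19 J
Step 2: G = H - T*S = -2.926e-19 - 4.31e-19
Step 3: G = -7.236e-19 J

-7.236e-19


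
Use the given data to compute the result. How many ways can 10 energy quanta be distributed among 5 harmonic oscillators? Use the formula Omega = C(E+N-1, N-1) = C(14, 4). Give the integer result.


Step 1: Use binomial coefficient C(14, 4)
Step 2: Numerator = 14! / 10!
Step 3: Denominator = 4!
Step 4: Omega = 1001

1001


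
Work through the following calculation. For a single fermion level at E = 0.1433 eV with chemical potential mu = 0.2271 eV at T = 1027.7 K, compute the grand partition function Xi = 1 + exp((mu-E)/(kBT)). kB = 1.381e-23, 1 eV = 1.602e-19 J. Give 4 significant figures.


Step 1: (mu - E) = 0.2271 - 0.1433 = 0.0838 eV
Step 2: x = (mu-E)*eV/(kB*T) = 0.0838*1.602e-19/(1.381e-23*1027.7) = 0.9459
Step 3: exp(x) = 2.575
Step 4: Xi = 1 + 2.575 = 3.575

3.575


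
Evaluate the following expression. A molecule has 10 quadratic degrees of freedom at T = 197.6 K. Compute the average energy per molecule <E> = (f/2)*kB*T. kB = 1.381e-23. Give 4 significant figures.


Step 1: f/2 = 10/2 = 5
Step 2: kB*T = 1.381e-23 * 197.6 = 2.729e-21
Step 3: <E> = 5 * 2.729e-21 = 1.364e-20 J

1.364e-20


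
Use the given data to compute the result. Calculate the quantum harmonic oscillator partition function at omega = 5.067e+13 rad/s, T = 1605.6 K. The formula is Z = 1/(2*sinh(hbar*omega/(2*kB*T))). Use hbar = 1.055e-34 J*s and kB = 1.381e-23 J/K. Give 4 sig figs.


Step 1: Compute x = hbar*omega/(kB*T) = 1.055e-34*5.067e+13/(1.381e-23*1605.6) = 0.2411
Step 2: x/2 = 0.1205
Step 3: sinh(x/2) = 0.1208
Step 4: Z = 1/(2*0.1208) = 4.138

4.138


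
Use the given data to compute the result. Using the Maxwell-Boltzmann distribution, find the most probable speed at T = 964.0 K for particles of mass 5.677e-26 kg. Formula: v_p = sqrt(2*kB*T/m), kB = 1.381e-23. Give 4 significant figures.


Step 1: Numerator = 2*kB*T = 2*1.381e-23*964.0 = 2.663e-20
Step 2: Ratio = 2.663e-20 / 5.677e-26 = 4.69e+05
Step 3: v_p = sqrt(4.69e+05) = 684.8 m/s

684.8


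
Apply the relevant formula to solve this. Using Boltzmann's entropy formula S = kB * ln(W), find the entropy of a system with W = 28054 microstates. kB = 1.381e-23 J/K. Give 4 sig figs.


Step 1: ln(W) = ln(28054) = 10.24
Step 2: S = kB * ln(W) = 1.381e-23 * 10.24
Step 3: S = 1.414e-22 J/K

1.414e-22


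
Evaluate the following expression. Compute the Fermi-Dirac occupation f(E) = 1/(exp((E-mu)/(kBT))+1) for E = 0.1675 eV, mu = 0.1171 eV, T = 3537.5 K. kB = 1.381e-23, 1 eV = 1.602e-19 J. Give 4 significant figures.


Step 1: (E - mu) = 0.1675 - 0.1171 = 0.0504 eV
Step 2: Convert: (E-mu)*eV = 8.074e-21 J
Step 3: x = (E-mu)*eV/(kB*T) = 0.1653
Step 4: f = 1/(exp(0.1653)+1) = 0.4588

0.4588


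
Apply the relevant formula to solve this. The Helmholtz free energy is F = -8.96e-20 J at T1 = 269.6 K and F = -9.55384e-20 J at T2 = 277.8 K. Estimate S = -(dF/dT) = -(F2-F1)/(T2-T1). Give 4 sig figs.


Step 1: dF = F2 - F1 = -9.55384e-20 - (-8.96e-20) = -5.9384e-21 J
Step 2: dT = T2 - T1 = 277.8 - 269.6 = 8.2 K
Step 3: S = -dF/dT = -(-5.9384e-21)/8.2 = 7.242e-22 J/K

7.242e-22
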